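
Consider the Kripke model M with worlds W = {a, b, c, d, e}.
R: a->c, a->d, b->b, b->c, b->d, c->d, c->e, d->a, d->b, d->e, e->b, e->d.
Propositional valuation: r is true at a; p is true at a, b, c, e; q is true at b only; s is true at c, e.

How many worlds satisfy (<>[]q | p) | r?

4

Recall that []ψ holds at a world iff ψ holds at every accessible world, and <>ψ holds iff ψ holds at some accessible world.
Let φ = (<>[]q | p) | r. Evaluate φ at each world:
  a (successors {c, d}): φ is true.
  b (successors {b, c, d}): φ is true.
  c (successors {d, e}): φ is true.
  d (successors {a, b, e}): φ is false.
  e (successors {b, d}): φ is true.
For instance, at a:
  At a: <>[]q | p is true, r is true, so (<>[]q | p) | r is true.
    At a: <>[]q is false, p is true, so <>[]q | p is true.
      At a: <>[]q requires []q at some successor in {c, d}.
        At c: []q is false.
        At d: []q is false.
      So <>[]q is false at a.
Satisfying worlds: {a, b, c, e}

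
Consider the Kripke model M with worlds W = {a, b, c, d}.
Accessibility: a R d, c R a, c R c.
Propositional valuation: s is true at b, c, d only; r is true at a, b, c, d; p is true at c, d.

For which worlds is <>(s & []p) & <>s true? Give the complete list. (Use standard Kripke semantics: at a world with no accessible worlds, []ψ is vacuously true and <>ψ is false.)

Let φ = <>(s & []p) & <>s. Evaluate φ at each world:
  a (successors {d}): φ is true.
  b (successors ∅): φ is false.
  c (successors {a, c}): φ is false.
  d (successors ∅): φ is false.
For instance, at c:
  At c: <>(s & []p) is false, <>s is true, so <>(s & []p) & <>s is false.
    At c: <>(s & []p) requires s & []p at some successor in {a, c}.
      At a: s & []p is false.
      At c: s & []p is false.
    So <>(s & []p) is false at c.
    At c: <>s requires s at some successor in {a, c}.
      s holds at c, so <>s is true at c.
Satisfying worlds: {a}

a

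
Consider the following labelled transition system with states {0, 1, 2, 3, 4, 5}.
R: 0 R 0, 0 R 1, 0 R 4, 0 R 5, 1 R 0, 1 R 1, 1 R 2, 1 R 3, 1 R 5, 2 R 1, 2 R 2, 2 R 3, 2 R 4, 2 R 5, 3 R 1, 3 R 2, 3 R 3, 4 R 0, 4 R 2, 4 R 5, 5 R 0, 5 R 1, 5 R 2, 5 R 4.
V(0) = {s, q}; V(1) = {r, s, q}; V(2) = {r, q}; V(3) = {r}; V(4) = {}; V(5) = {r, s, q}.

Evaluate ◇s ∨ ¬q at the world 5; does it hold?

At 5: ◇s is true, ¬q is false, so ◇s ∨ ¬q is true.
  At 5: ◇s requires s at some successor in {0, 1, 2, 4}.
    s holds at 0, so ◇s is true at 5.

Yes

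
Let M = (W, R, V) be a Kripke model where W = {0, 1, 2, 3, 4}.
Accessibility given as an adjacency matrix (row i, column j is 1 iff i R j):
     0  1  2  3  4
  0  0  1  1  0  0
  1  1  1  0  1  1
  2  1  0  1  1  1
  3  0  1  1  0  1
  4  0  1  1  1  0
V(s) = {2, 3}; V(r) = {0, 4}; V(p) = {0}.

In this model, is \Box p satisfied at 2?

At 2: \Box p requires p at every successor {0, 2, 3, 4}.
  p fails at 2, so \Box p is false at 2.

No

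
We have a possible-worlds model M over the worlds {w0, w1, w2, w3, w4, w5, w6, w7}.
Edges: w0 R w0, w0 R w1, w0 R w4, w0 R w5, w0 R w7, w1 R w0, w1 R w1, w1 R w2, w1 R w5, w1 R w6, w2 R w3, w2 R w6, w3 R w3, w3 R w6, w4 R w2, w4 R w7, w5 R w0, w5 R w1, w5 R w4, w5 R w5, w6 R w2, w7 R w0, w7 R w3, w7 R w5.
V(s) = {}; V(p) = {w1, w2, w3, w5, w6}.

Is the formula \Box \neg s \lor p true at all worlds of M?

Yes

Recall that \Box ψ holds at a world iff ψ holds at every accessible world, and \Diamond ψ holds iff ψ holds at some accessible world.
Let φ = \Box \neg s \lor p. Evaluate φ at each world:
  w0 (successors {w0, w1, w4, w5, w7}): φ is true.
  w1 (successors {w0, w1, w2, w5, w6}): φ is true.
  w2 (successors {w3, w6}): φ is true.
  w3 (successors {w3, w6}): φ is true.
  w4 (successors {w2, w7}): φ is true.
  w5 (successors {w0, w1, w4, w5}): φ is true.
  w6 (successors {w2}): φ is true.
  w7 (successors {w0, w3, w5}): φ is true.
For instance, at w3:
  At w3: \Box \neg s is true, p is true, so \Box \neg s \lor p is true.
    At w3: \Box \neg s requires \neg s at every successor {w3, w6}.
      At w3: \neg s is true.
      At w6: \neg s is true.
    So \Box \neg s is true at w3.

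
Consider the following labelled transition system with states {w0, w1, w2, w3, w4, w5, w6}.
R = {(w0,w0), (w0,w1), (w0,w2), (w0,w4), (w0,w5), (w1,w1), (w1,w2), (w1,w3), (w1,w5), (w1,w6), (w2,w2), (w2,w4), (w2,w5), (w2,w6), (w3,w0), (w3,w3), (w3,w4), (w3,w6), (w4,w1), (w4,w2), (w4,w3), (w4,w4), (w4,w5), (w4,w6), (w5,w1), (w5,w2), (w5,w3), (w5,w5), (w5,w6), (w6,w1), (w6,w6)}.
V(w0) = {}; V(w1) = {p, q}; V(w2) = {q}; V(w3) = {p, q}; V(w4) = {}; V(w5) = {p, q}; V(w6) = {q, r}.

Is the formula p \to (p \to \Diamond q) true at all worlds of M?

Let φ = p \to (p \to \Diamond q). Evaluate φ at each world:
  w0 (successors {w0, w1, w2, w4, w5}): φ is true.
  w1 (successors {w1, w2, w3, w5, w6}): φ is true.
  w2 (successors {w2, w4, w5, w6}): φ is true.
  w3 (successors {w0, w3, w4, w6}): φ is true.
  w4 (successors {w1, w2, w3, w4, w5, w6}): φ is true.
  w5 (successors {w1, w2, w3, w5, w6}): φ is true.
  w6 (successors {w1, w6}): φ is true.
For instance, at w4:
  At w4: p is false, p \to \Diamond q is true, so p \to (p \to \Diamond q) is true.
    At w4: p is false, \Diamond q is true, so p \to \Diamond q is true.
      At w4: \Diamond q requires q at some successor in {w1, w2, w3, w4, w5, w6}.
        q holds at w1, so \Diamond q is true at w4.

Yes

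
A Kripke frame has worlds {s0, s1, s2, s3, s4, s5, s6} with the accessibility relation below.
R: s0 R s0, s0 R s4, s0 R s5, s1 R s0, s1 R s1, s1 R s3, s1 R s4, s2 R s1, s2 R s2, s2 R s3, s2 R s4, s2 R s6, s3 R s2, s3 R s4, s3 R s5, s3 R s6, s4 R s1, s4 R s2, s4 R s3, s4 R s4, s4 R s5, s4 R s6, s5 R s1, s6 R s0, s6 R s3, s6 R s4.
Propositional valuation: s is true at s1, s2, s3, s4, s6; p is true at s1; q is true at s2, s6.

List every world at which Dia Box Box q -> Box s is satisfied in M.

s0, s1, s2, s3, s4, s5, s6

Let φ = Dia Box Box q -> Box s. Evaluate φ at each world:
  s0 (successors {s0, s4, s5}): φ is true.
  s1 (successors {s0, s1, s3, s4}): φ is true.
  s2 (successors {s1, s2, s3, s4, s6}): φ is true.
  s3 (successors {s2, s4, s5, s6}): φ is true.
  s4 (successors {s1, s2, s3, s4, s5, s6}): φ is true.
  s5 (successors {s1}): φ is true.
  s6 (successors {s0, s3, s4}): φ is true.
For instance, at s5:
  At s5: Dia Box Box q is false, Box s is true, so Dia Box Box q -> Box s is true.
    At s5: Dia Box Box q requires Box Box q at some successor in {s1}.
      At s1: Box Box q is false.
    So Dia Box Box q is false at s5.
    At s5: Box s requires s at every successor {s1}.
      At s1: s is true.
    So Box s is true at s5.
Satisfying worlds: {s0, s1, s2, s3, s4, s5, s6}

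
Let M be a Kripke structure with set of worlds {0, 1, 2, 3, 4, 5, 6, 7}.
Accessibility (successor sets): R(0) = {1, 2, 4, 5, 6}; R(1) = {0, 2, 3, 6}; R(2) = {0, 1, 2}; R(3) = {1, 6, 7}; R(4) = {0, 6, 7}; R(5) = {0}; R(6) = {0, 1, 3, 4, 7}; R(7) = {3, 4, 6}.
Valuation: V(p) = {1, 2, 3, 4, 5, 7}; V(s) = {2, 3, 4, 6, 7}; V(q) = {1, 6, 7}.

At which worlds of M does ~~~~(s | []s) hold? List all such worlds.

2, 3, 4, 6, 7

Recall that []ψ holds at a world iff ψ holds at every accessible world, and <>ψ holds iff ψ holds at some accessible world.
Let φ = ~~~~(s | []s). Evaluate φ at each world:
  0 (successors {1, 2, 4, 5, 6}): φ is false.
  1 (successors {0, 2, 3, 6}): φ is false.
  2 (successors {0, 1, 2}): φ is true.
  3 (successors {1, 6, 7}): φ is true.
  4 (successors {0, 6, 7}): φ is true.
  5 (successors {0}): φ is false.
  6 (successors {0, 1, 3, 4, 7}): φ is true.
  7 (successors {3, 4, 6}): φ is true.
For instance, at 7:
  At 7: ~~~(s | []s) is false, so ~~~~(s | []s) is true.
    At 7: ~~(s | []s) is true, so ~~~(s | []s) is false.
      At 7: ~(s | []s) is false, so ~~(s | []s) is true.
Satisfying worlds: {2, 3, 4, 6, 7}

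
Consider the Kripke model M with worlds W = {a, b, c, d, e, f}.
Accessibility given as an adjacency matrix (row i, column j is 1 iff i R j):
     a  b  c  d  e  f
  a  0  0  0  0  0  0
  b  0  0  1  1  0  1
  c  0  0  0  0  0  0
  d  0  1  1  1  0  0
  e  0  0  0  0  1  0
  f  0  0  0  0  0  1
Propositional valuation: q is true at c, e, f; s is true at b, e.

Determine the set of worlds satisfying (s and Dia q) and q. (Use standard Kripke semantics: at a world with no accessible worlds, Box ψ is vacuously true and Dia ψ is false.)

Let φ = (s and Dia q) and q. Evaluate φ at each world:
  a (successors ∅): φ is false.
  b (successors {c, d, f}): φ is false.
  c (successors ∅): φ is false.
  d (successors {b, c, d}): φ is false.
  e (successors {e}): φ is true.
  f (successors {f}): φ is false.
For instance, at e:
  At e: s and Dia q is true, q is true, so (s and Dia q) and q is true.
    At e: s is true, Dia q is true, so s and Dia q is true.
      At e: Dia q requires q at some successor in {e}.
        q holds at e, so Dia q is true at e.
Satisfying worlds: {e}

e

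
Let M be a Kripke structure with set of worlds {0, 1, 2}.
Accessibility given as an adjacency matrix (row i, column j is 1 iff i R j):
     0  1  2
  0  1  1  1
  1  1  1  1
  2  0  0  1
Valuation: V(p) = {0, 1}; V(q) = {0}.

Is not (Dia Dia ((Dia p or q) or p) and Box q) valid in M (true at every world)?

Yes

Let φ = not (Dia Dia ((Dia p or q) or p) and Box q). Evaluate φ at each world:
  0 (successors {0, 1, 2}): φ is true.
  1 (successors {0, 1, 2}): φ is true.
  2 (successors {2}): φ is true.
For instance, at 0:
  At 0: Dia Dia ((Dia p or q) or p) and Box q is false, so not (Dia Dia ((Dia p or q) or p) and Box q) is true.
    At 0: Dia Dia ((Dia p or q) or p) is true, Box q is false, so Dia Dia ((Dia p or q) or p) and Box q is false.
      At 0: Dia Dia ((Dia p or q) or p) requires Dia ((Dia p or q) or p) at some successor in {0, 1, 2}.
        Dia ((Dia p or q) or p) holds at 0, so Dia Dia ((Dia p or q) or p) is true at 0.
      At 0: Box q requires q at every successor {0, 1, 2}.
        q fails at 1, so Box q is false at 0.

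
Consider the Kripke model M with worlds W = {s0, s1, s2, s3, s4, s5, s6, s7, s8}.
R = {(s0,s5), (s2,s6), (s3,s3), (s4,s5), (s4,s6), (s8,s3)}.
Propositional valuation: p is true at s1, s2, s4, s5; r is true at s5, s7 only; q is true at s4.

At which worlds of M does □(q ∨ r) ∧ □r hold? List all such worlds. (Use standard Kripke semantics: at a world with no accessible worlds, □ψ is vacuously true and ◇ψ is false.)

Let φ = □(q ∨ r) ∧ □r. Evaluate φ at each world:
  s0 (successors {s5}): φ is true.
  s1 (successors ∅): φ is true.
  s2 (successors {s6}): φ is false.
  s3 (successors {s3}): φ is false.
  s4 (successors {s5, s6}): φ is false.
  s5 (successors ∅): φ is true.
  s6 (successors ∅): φ is true.
  s7 (successors ∅): φ is true.
  s8 (successors {s3}): φ is false.
For instance, at s8:
  At s8: □(q ∨ r) is false, □r is false, so □(q ∨ r) ∧ □r is false.
    At s8: □(q ∨ r) requires q ∨ r at every successor {s3}.
      q ∨ r fails at s3, so □(q ∨ r) is false at s8.
    At s8: □r requires r at every successor {s3}.
      r fails at s3, so □r is false at s8.
Satisfying worlds: {s0, s1, s5, s6, s7}

s0, s1, s5, s6, s7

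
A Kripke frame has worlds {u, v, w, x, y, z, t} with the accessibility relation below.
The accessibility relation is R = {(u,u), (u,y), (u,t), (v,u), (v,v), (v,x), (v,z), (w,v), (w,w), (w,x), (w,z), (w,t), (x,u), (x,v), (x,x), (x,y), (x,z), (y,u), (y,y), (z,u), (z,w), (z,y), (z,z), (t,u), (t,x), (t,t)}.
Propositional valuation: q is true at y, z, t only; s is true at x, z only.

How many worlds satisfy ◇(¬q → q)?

7

Recall that ◇ψ holds at a world iff ψ holds at some accessible world.
Let φ = ◇(¬q → q). Evaluate φ at each world:
  u (successors {u, y, t}): φ is true.
  v (successors {u, v, x, z}): φ is true.
  w (successors {v, w, x, z, t}): φ is true.
  x (successors {u, v, x, y, z}): φ is true.
  y (successors {u, y}): φ is true.
  z (successors {u, w, y, z}): φ is true.
  t (successors {u, x, t}): φ is true.
For instance, at x:
  At x: ◇(¬q → q) requires ¬q → q at some successor in {u, v, x, y, z}.
    ¬q → q holds at y, so ◇(¬q → q) is true at x.
Satisfying worlds: {u, v, w, x, y, z, t}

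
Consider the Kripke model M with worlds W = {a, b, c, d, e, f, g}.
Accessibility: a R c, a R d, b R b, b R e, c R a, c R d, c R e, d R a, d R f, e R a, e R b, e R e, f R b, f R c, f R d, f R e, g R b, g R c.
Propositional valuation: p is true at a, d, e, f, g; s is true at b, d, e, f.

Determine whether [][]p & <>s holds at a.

Yes

Recall that []ψ holds at a world iff ψ holds at every accessible world, and <>ψ holds iff ψ holds at some accessible world.
At a: [][]p is true, <>s is true, so [][]p & <>s is true.
  At a: [][]p requires []p at every successor {c, d}.
      At c: []p requires p at every successor {a, d, e}.
        At a: p is true.
        At d: p is true.
        At e: p is true.
      So []p is true at c.
      At d: []p requires p at every successor {a, f}.
        At a: p is true.
        At f: p is true.
      So []p is true at d.
  So [][]p is true at a.
  At a: <>s requires s at some successor in {c, d}.
    s holds at d, so <>s is true at a.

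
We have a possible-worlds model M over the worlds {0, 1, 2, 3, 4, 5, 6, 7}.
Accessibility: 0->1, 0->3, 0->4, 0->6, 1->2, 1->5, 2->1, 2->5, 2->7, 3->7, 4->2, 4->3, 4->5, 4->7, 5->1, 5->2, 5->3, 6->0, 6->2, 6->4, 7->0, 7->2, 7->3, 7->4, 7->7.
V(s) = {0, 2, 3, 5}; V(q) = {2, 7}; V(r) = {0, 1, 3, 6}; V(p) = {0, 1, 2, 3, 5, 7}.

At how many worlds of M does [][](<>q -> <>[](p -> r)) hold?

Let φ = [][](<>q -> <>[](p -> r)). Evaluate φ at each world:
  0 (successors {1, 3, 4, 6}): φ is false.
  1 (successors {2, 5}): φ is false.
  2 (successors {1, 5, 7}): φ is false.
  3 (successors {7}): φ is false.
  4 (successors {2, 3, 5, 7}): φ is false.
  5 (successors {1, 2, 3}): φ is false.
  6 (successors {0, 2, 4}): φ is false.
  7 (successors {0, 2, 3, 4, 7}): φ is false.
For instance, at 4:
  At 4: [][](<>q -> <>[](p -> r)) requires [](<>q -> <>[](p -> r)) at every successor {2, 3, 5, 7}.
    [](<>q -> <>[](p -> r)) fails at 2, so [][](<>q -> <>[](p -> r)) is false at 4.
      At 2: [](<>q -> <>[](p -> r)) requires <>q -> <>[](p -> r) at every successor {1, 5, 7}.
        <>q -> <>[](p -> r) fails at 1, so [](<>q -> <>[](p -> r)) is false at 2.
Satisfying worlds: none.

0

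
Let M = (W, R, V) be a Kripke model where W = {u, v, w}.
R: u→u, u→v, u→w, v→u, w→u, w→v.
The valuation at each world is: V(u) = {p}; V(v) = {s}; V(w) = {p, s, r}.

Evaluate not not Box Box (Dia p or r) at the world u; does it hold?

At u: not Box Box (Dia p or r) is false, so not not Box Box (Dia p or r) is true.
  At u: Box Box (Dia p or r) is true, so not Box Box (Dia p or r) is false.
    At u: Box Box (Dia p or r) requires Box (Dia p or r) at every successor {u, v, w}.
      At u: Box (Dia p or r) is true.
      At v: Box (Dia p or r) is true.
      At w: Box (Dia p or r) is true.
    So Box Box (Dia p or r) is true at u.

Yes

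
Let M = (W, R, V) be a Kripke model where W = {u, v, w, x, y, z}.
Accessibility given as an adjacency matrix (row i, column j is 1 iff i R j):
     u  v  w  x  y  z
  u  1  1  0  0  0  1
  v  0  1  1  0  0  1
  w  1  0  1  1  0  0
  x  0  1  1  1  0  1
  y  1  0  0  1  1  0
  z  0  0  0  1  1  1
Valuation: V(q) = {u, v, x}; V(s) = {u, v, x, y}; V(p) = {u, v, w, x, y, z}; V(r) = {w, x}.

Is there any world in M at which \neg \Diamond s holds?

Let φ = \neg \Diamond s. Evaluate φ at each world:
  u (successors {u, v, z}): φ is false.
  v (successors {v, w, z}): φ is false.
  w (successors {u, w, x}): φ is false.
  x (successors {v, w, x, z}): φ is false.
  y (successors {u, x, y}): φ is false.
  z (successors {x, y, z}): φ is false.
For instance, at y:
  At y: \Diamond s is true, so \neg \Diamond s is false.
    At y: \Diamond s requires s at some successor in {u, x, y}.
      s holds at u, so \Diamond s is true at y.

No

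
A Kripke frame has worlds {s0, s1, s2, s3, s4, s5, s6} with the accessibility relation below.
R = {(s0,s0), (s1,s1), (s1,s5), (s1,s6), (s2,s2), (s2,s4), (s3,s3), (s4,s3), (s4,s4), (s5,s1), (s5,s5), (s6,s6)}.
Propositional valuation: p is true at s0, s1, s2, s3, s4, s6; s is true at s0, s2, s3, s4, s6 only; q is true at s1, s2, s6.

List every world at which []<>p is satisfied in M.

Recall that []ψ holds at a world iff ψ holds at every accessible world, and <>ψ holds iff ψ holds at some accessible world.
Let φ = []<>p. Evaluate φ at each world:
  s0 (successors {s0}): φ is true.
  s1 (successors {s1, s5, s6}): φ is true.
  s2 (successors {s2, s4}): φ is true.
  s3 (successors {s3}): φ is true.
  s4 (successors {s3, s4}): φ is true.
  s5 (successors {s1, s5}): φ is true.
  s6 (successors {s6}): φ is true.
For instance, at s0:
  At s0: []<>p requires <>p at every successor {s0}.
      At s0: <>p requires p at some successor in {s0}.
        p holds at s0, so <>p is true at s0.
  So []<>p is true at s0.
Satisfying worlds: {s0, s1, s2, s3, s4, s5, s6}

s0, s1, s2, s3, s4, s5, s6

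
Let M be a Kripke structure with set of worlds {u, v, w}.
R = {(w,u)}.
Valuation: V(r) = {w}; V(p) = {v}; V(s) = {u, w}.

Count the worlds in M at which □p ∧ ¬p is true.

1

Let φ = □p ∧ ¬p. Evaluate φ at each world:
  u (successors ∅): φ is true.
  v (successors ∅): φ is false.
  w (successors {u}): φ is false.
For instance, at w:
  At w: □p is false, ¬p is true, so □p ∧ ¬p is false.
    At w: □p requires p at every successor {u}.
      p fails at u, so □p is false at w.
Satisfying worlds: {u}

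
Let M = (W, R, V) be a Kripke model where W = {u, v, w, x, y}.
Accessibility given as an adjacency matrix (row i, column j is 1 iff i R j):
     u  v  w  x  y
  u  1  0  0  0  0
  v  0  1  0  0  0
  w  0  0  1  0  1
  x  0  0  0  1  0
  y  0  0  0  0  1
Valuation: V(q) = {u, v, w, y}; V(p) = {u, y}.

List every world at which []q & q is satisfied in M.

u, v, w, y

Let φ = []q & q. Evaluate φ at each world:
  u (successors {u}): φ is true.
  v (successors {v}): φ is true.
  w (successors {w, y}): φ is true.
  x (successors {x}): φ is false.
  y (successors {y}): φ is true.
For instance, at v:
  At v: []q is true, q is true, so []q & q is true.
    At v: []q requires q at every successor {v}.
      At v: q is true.
    So []q is true at v.
Satisfying worlds: {u, v, w, y}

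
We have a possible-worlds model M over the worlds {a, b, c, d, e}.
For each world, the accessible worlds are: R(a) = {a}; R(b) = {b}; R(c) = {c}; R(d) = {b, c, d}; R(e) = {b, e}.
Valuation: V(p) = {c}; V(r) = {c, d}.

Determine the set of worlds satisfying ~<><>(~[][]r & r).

a, b, c, e

Recall that []ψ holds at a world iff ψ holds at every accessible world, and <>ψ holds iff ψ holds at some accessible world.
Let φ = ~<><>(~[][]r & r). Evaluate φ at each world:
  a (successors {a}): φ is true.
  b (successors {b}): φ is true.
  c (successors {c}): φ is true.
  d (successors {b, c, d}): φ is false.
  e (successors {b, e}): φ is true.
For instance, at e:
  At e: <><>(~[][]r & r) is false, so ~<><>(~[][]r & r) is true.
    At e: <><>(~[][]r & r) requires <>(~[][]r & r) at some successor in {b, e}.
      At b: <>(~[][]r & r) is false.
      At e: <>(~[][]r & r) is false.
    So <><>(~[][]r & r) is false at e.
Satisfying worlds: {a, b, c, e}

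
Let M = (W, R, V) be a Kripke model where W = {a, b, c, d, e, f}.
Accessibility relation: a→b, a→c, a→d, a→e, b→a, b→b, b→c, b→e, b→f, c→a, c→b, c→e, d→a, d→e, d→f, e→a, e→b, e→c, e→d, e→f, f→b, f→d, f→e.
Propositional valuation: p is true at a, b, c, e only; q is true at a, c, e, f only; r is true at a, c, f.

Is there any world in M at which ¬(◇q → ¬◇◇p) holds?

Let φ = ¬(◇q → ¬◇◇p). Evaluate φ at each world:
  a (successors {b, c, d, e}): φ is true.
  b (successors {a, b, c, e, f}): φ is true.
  c (successors {a, b, e}): φ is true.
  d (successors {a, e, f}): φ is true.
  e (successors {a, b, c, d, f}): φ is true.
  f (successors {b, d, e}): φ is true.
Detail at a (witness):
  At a: ◇q → ¬◇◇p is false, so ¬(◇q → ¬◇◇p) is true.
    At a: ◇q is true, ¬◇◇p is false, so ◇q → ¬◇◇p is false.
      At a: ◇q requires q at some successor in {b, c, d, e}.
        q holds at c, so ◇q is true at a.
      At a: ◇◇p is true, so ¬◇◇p is false.

Yes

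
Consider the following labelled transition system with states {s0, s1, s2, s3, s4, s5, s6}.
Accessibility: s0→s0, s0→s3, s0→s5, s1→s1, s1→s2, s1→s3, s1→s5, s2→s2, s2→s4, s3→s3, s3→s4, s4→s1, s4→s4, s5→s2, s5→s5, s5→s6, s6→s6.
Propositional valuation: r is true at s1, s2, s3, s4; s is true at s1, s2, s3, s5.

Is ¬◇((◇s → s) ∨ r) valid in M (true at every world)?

No

Let φ = ¬◇((◇s → s) ∨ r). Evaluate φ at each world:
  s0 (successors {s0, s3, s5}): φ is false.
  s1 (successors {s1, s2, s3, s5}): φ is false.
  s2 (successors {s2, s4}): φ is false.
  s3 (successors {s3, s4}): φ is false.
  s4 (successors {s1, s4}): φ is false.
  s5 (successors {s2, s5, s6}): φ is false.
  s6 (successors {s6}): φ is false.
Detail at s0 (counterexample):
  At s0: ◇((◇s → s) ∨ r) is true, so ¬◇((◇s → s) ∨ r) is false.
    At s0: ◇((◇s → s) ∨ r) requires (◇s → s) ∨ r at some successor in {s0, s3, s5}.
      (◇s → s) ∨ r holds at s3, so ◇((◇s → s) ∨ r) is true at s0.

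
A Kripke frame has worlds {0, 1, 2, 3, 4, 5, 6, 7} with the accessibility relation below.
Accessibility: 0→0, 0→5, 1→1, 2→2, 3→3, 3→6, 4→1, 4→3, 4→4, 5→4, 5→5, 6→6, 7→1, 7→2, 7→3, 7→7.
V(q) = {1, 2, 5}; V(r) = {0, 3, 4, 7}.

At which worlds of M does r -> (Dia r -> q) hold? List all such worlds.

Let φ = r -> (Dia r -> q). Evaluate φ at each world:
  0 (successors {0, 5}): φ is false.
  1 (successors {1}): φ is true.
  2 (successors {2}): φ is true.
  3 (successors {3, 6}): φ is false.
  4 (successors {1, 3, 4}): φ is false.
  5 (successors {4, 5}): φ is true.
  6 (successors {6}): φ is true.
  7 (successors {1, 2, 3, 7}): φ is false.
For instance, at 4:
  At 4: r is true, Dia r -> q is false, so r -> (Dia r -> q) is false.
    At 4: Dia r is true, q is false, so Dia r -> q is false.
      At 4: Dia r requires r at some successor in {1, 3, 4}.
        r holds at 3, so Dia r is true at 4.
Satisfying worlds: {1, 2, 5, 6}

1, 2, 5, 6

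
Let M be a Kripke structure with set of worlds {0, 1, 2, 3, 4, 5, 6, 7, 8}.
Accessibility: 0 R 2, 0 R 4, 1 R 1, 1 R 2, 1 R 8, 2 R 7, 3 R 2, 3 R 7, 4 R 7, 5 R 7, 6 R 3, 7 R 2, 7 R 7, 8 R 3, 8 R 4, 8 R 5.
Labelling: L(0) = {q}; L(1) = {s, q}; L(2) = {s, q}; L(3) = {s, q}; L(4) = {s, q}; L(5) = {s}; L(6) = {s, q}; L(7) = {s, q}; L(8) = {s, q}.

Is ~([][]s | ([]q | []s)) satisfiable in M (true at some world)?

No

Let φ = ~([][]s | ([]q | []s)). Evaluate φ at each world:
  0 (successors {2, 4}): φ is false.
  1 (successors {1, 2, 8}): φ is false.
  2 (successors {7}): φ is false.
  3 (successors {2, 7}): φ is false.
  4 (successors {7}): φ is false.
  5 (successors {7}): φ is false.
  6 (successors {3}): φ is false.
  7 (successors {2, 7}): φ is false.
  8 (successors {3, 4, 5}): φ is false.
For instance, at 3:
  At 3: [][]s | ([]q | []s) is true, so ~([][]s | ([]q | []s)) is false.
    At 3: [][]s is true, []q | []s is true, so [][]s | ([]q | []s) is true.
      At 3: [][]s requires []s at every successor {2, 7}.
        At 2: []s is true.
        At 7: []s is true.
      So [][]s is true at 3.
      At 3: []q is true, []s is true, so []q | []s is true.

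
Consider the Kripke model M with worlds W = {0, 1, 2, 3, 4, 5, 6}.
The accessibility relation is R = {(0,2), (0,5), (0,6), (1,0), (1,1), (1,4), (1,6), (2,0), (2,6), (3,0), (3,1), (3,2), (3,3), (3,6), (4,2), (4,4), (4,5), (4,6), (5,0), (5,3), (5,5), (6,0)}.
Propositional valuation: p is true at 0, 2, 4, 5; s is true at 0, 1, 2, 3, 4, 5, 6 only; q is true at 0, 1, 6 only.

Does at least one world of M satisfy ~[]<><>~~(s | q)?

No

Let φ = ~[]<><>~~(s | q). Evaluate φ at each world:
  0 (successors {2, 5, 6}): φ is false.
  1 (successors {0, 1, 4, 6}): φ is false.
  2 (successors {0, 6}): φ is false.
  3 (successors {0, 1, 2, 3, 6}): φ is false.
  4 (successors {2, 4, 5, 6}): φ is false.
  5 (successors {0, 3, 5}): φ is false.
  6 (successors {0}): φ is false.
For instance, at 2:
  At 2: []<><>~~(s | q) is true, so ~[]<><>~~(s | q) is false.
    At 2: []<><>~~(s | q) requires <><>~~(s | q) at every successor {0, 6}.
      At 0: <><>~~(s | q) is true.
      At 6: <><>~~(s | q) is true.
    So []<><>~~(s | q) is true at 2.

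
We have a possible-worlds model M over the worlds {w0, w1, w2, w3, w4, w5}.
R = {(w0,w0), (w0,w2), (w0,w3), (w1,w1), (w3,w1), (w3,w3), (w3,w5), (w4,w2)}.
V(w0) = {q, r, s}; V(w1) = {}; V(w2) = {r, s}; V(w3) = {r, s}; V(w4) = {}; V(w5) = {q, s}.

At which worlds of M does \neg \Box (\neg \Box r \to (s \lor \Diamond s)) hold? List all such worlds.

w1, w3

Recall that \Box ψ holds at a world iff ψ holds at every accessible world, and \Diamond ψ holds iff ψ holds at some accessible world.
Let φ = \neg \Box (\neg \Box r \to (s \lor \Diamond s)). Evaluate φ at each world:
  w0 (successors {w0, w2, w3}): φ is false.
  w1 (successors {w1}): φ is true.
  w2 (successors ∅): φ is false.
  w3 (successors {w1, w3, w5}): φ is true.
  w4 (successors {w2}): φ is false.
  w5 (successors ∅): φ is false.
For instance, at w3:
  At w3: \Box (\neg \Box r \to (s \lor \Diamond s)) is false, so \neg \Box (\neg \Box r \to (s \lor \Diamond s)) is true.
    At w3: \Box (\neg \Box r \to (s \lor \Diamond s)) requires \neg \Box r \to (s \lor \Diamond s) at every successor {w1, w3, w5}.
      \neg \Box r \to (s \lor \Diamond s) fails at w1, so \Box (\neg \Box r \to (s \lor \Diamond s)) is false at w3.
Satisfying worlds: {w1, w3}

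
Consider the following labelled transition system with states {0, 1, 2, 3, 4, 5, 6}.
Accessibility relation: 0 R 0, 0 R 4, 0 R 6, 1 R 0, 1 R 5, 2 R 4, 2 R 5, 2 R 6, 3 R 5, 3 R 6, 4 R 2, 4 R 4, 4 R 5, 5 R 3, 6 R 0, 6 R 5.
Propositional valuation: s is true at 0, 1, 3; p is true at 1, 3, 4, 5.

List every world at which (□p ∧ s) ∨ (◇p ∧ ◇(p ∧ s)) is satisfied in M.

5

Recall that □ψ holds at a world iff ψ holds at every accessible world, and ◇ψ holds iff ψ holds at some accessible world.
Let φ = (□p ∧ s) ∨ (◇p ∧ ◇(p ∧ s)). Evaluate φ at each world:
  0 (successors {0, 4, 6}): φ is false.
  1 (successors {0, 5}): φ is false.
  2 (successors {4, 5, 6}): φ is false.
  3 (successors {5, 6}): φ is false.
  4 (successors {2, 4, 5}): φ is false.
  5 (successors {3}): φ is true.
  6 (successors {0, 5}): φ is false.
For instance, at 5:
  At 5: □p ∧ s is false, ◇p ∧ ◇(p ∧ s) is true, so (□p ∧ s) ∨ (◇p ∧ ◇(p ∧ s)) is true.
    At 5: □p is true, s is false, so □p ∧ s is false.
      At 5: □p requires p at every successor {3}.
        At 3: p is true.
      So □p is true at 5.
    At 5: ◇p is true, ◇(p ∧ s) is true, so ◇p ∧ ◇(p ∧ s) is true.
      At 5: ◇p requires p at some successor in {3}.
        p holds at 3, so ◇p is true at 5.
      At 5: ◇(p ∧ s) requires p ∧ s at some successor in {3}.
        p ∧ s holds at 3, so ◇(p ∧ s) is true at 5.
Satisfying worlds: {5}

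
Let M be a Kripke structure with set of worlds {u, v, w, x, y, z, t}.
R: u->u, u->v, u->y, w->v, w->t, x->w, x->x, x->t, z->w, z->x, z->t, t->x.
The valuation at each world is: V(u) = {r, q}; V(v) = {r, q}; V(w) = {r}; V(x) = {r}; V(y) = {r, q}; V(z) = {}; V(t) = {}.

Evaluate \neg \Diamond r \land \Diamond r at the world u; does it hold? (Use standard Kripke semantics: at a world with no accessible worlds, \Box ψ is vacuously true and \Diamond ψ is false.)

At u: \neg \Diamond r is false, \Diamond r is true, so \neg \Diamond r \land \Diamond r is false.
  At u: \Diamond r is true, so \neg \Diamond r is false.
    At u: \Diamond r requires r at some successor in {u, v, y}.
      r holds at u, so \Diamond r is true at u.
  At u: \Diamond r requires r at some successor in {u, v, y}.
    r holds at u, so \Diamond r is true at u.

No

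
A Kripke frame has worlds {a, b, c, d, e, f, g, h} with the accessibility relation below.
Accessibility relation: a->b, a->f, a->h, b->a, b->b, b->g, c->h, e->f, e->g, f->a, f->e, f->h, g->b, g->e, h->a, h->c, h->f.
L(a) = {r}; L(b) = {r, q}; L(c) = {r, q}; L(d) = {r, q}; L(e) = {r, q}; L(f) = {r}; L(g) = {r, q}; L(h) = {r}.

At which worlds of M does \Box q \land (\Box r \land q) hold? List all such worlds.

d, g

Recall that \Box ψ holds at a world iff ψ holds at every accessible world, and \Diamond ψ holds iff ψ holds at some accessible world.
Let φ = \Box q \land (\Box r \land q). Evaluate φ at each world:
  a (successors {b, f, h}): φ is false.
  b (successors {a, b, g}): φ is false.
  c (successors {h}): φ is false.
  d (successors ∅): φ is true.
  e (successors {f, g}): φ is false.
  f (successors {a, e, h}): φ is false.
  g (successors {b, e}): φ is true.
  h (successors {a, c, f}): φ is false.
For instance, at e:
  At e: \Box q is false, \Box r \land q is true, so \Box q \land (\Box r \land q) is false.
    At e: \Box q requires q at every successor {f, g}.
      q fails at f, so \Box q is false at e.
    At e: \Box r is true, q is true, so \Box r \land q is true.
      At e: \Box r requires r at every successor {f, g}.
        At f: r is true.
        At g: r is true.
      So \Box r is true at e.
Satisfying worlds: {d, g}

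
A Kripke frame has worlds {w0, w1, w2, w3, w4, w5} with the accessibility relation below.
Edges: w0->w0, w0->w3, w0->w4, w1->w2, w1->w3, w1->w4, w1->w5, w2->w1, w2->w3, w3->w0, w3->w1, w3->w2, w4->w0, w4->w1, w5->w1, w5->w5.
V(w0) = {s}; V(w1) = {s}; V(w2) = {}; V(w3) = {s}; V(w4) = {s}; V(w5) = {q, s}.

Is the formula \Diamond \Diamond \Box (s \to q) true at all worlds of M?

Let φ = \Diamond \Diamond \Box (s \to q). Evaluate φ at each world:
  w0 (successors {w0, w3, w4}): φ is false.
  w1 (successors {w2, w3, w4, w5}): φ is false.
  w2 (successors {w1, w3}): φ is false.
  w3 (successors {w0, w1, w2}): φ is false.
  w4 (successors {w0, w1}): φ is false.
  w5 (successors {w1, w5}): φ is false.
Detail at w0 (counterexample):
  At w0: \Diamond \Diamond \Box (s \to q) requires \Diamond \Box (s \to q) at some successor in {w0, w3, w4}.
    At w0: \Diamond \Box (s \to q) is false.
    At w3: \Diamond \Box (s \to q) is false.
    At w4: \Diamond \Box (s \to q) is false.
  So \Diamond \Diamond \Box (s \to q) is false at w0.

No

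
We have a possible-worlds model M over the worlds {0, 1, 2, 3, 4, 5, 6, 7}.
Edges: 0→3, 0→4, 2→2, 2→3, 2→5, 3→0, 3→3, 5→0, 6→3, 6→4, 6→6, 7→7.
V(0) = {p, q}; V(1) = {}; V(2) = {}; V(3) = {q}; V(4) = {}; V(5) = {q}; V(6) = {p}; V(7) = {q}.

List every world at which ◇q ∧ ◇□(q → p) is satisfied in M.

Let φ = ◇q ∧ ◇□(q → p). Evaluate φ at each world:
  0 (successors {3, 4}): φ is true.
  1 (successors ∅): φ is false.
  2 (successors {2, 3, 5}): φ is true.
  3 (successors {0, 3}): φ is false.
  4 (successors ∅): φ is false.
  5 (successors {0}): φ is false.
  6 (successors {3, 4, 6}): φ is true.
  7 (successors {7}): φ is false.
For instance, at 6:
  At 6: ◇q is true, ◇□(q → p) is true, so ◇q ∧ ◇□(q → p) is true.
    At 6: ◇q requires q at some successor in {3, 4, 6}.
      q holds at 3, so ◇q is true at 6.
    At 6: ◇□(q → p) requires □(q → p) at some successor in {3, 4, 6}.
      □(q → p) holds at 4, so ◇□(q → p) is true at 6.
Satisfying worlds: {0, 2, 6}

0, 2, 6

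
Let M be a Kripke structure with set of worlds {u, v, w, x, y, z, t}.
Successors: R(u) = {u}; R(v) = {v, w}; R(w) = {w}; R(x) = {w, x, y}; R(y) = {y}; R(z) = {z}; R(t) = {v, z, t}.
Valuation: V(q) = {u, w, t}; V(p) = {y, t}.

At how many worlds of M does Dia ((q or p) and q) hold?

Let φ = Dia ((q or p) and q). Evaluate φ at each world:
  u (successors {u}): φ is true.
  v (successors {v, w}): φ is true.
  w (successors {w}): φ is true.
  x (successors {w, x, y}): φ is true.
  y (successors {y}): φ is false.
  z (successors {z}): φ is false.
  t (successors {v, z, t}): φ is true.
For instance, at w:
  At w: Dia ((q or p) and q) requires (q or p) and q at some successor in {w}.
    (q or p) and q holds at w, so Dia ((q or p) and q) is true at w.
Satisfying worlds: {u, v, w, x, t}

5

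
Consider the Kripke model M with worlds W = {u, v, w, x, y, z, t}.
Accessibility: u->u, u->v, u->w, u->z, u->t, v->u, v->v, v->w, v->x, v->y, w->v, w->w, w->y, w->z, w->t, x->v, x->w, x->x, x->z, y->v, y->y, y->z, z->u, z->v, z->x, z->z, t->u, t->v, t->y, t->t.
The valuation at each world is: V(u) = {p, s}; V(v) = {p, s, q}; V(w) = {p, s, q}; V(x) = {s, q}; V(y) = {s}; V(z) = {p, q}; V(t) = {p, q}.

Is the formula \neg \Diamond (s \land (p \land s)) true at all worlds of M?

No

Recall that \Diamond ψ holds at a world iff ψ holds at some accessible world.
Let φ = \neg \Diamond (s \land (p \land s)). Evaluate φ at each world:
  u (successors {u, v, w, z, t}): φ is false.
  v (successors {u, v, w, x, y}): φ is false.
  w (successors {v, w, y, z, t}): φ is false.
  x (successors {v, w, x, z}): φ is false.
  y (successors {v, y, z}): φ is false.
  z (successors {u, v, x, z}): φ is false.
  t (successors {u, v, y, t}): φ is false.
Detail at u (counterexample):
  At u: \Diamond (s \land (p \land s)) is true, so \neg \Diamond (s \land (p \land s)) is false.
    At u: \Diamond (s \land (p \land s)) requires s \land (p \land s) at some successor in {u, v, w, z, t}.
      s \land (p \land s) holds at u, so \Diamond (s \land (p \land s)) is true at u.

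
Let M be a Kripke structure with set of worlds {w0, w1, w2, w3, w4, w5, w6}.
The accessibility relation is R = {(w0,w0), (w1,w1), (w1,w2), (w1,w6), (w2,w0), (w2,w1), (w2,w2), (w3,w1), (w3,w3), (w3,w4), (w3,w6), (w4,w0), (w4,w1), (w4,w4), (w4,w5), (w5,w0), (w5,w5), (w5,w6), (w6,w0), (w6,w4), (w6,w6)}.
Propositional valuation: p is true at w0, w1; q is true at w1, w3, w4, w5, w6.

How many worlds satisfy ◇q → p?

Let φ = ◇q → p. Evaluate φ at each world:
  w0 (successors {w0}): φ is true.
  w1 (successors {w1, w2, w6}): φ is true.
  w2 (successors {w0, w1, w2}): φ is false.
  w3 (successors {w1, w3, w4, w6}): φ is false.
  w4 (successors {w0, w1, w4, w5}): φ is false.
  w5 (successors {w0, w5, w6}): φ is false.
  w6 (successors {w0, w4, w6}): φ is false.
For instance, at w3:
  At w3: ◇q is true, p is false, so ◇q → p is false.
    At w3: ◇q requires q at some successor in {w1, w3, w4, w6}.
      q holds at w1, so ◇q is true at w3.
Satisfying worlds: {w0, w1}

2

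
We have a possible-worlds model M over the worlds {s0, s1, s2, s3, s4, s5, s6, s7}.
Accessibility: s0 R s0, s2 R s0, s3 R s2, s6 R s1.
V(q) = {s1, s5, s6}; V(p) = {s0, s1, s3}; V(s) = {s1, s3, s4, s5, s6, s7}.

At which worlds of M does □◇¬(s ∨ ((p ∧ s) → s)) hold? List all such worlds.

Let φ = □◇¬(s ∨ ((p ∧ s) → s)). Evaluate φ at each world:
  s0 (successors {s0}): φ is false.
  s1 (successors ∅): φ is true.
  s2 (successors {s0}): φ is false.
  s3 (successors {s2}): φ is false.
  s4 (successors ∅): φ is true.
  s5 (successors ∅): φ is true.
  s6 (successors {s1}): φ is false.
  s7 (successors ∅): φ is true.
For instance, at s0:
  At s0: □◇¬(s ∨ ((p ∧ s) → s)) requires ◇¬(s ∨ ((p ∧ s) → s)) at every successor {s0}.
    ◇¬(s ∨ ((p ∧ s) → s)) fails at s0, so □◇¬(s ∨ ((p ∧ s) → s)) is false at s0.
      At s0: ◇¬(s ∨ ((p ∧ s) → s)) requires ¬(s ∨ ((p ∧ s) → s)) at some successor in {s0}.
        At s0: ¬(s ∨ ((p ∧ s) → s)) is false.
      So ◇¬(s ∨ ((p ∧ s) → s)) is false at s0.
Satisfying worlds: {s1, s4, s5, s7}

s1, s4, s5, s7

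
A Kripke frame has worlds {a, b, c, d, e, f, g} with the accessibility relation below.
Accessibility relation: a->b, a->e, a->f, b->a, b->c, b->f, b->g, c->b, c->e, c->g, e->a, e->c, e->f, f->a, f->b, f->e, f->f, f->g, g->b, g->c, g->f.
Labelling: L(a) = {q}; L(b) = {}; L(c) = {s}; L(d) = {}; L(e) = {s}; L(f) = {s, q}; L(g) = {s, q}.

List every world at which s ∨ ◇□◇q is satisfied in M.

a, b, c, e, f, g

Let φ = s ∨ ◇□◇q. Evaluate φ at each world:
  a (successors {b, e, f}): φ is true.
  b (successors {a, c, f, g}): φ is true.
  c (successors {b, e, g}): φ is true.
  d (successors ∅): φ is false.
  e (successors {a, c, f}): φ is true.
  f (successors {a, b, e, f, g}): φ is true.
  g (successors {b, c, f}): φ is true.
For instance, at g:
  At g: s is true, ◇□◇q is true, so s ∨ ◇□◇q is true.
    At g: ◇□◇q requires □◇q at some successor in {b, c, f}.
      □◇q holds at b, so ◇□◇q is true at g.
Satisfying worlds: {a, b, c, e, f, g}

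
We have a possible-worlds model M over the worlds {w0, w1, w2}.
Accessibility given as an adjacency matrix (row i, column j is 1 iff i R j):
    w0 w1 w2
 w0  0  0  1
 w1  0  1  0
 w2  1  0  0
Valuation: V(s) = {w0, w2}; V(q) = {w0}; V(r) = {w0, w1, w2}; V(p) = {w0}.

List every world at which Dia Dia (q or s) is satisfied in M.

Let φ = Dia Dia (q or s). Evaluate φ at each world:
  w0 (successors {w2}): φ is true.
  w1 (successors {w1}): φ is false.
  w2 (successors {w0}): φ is true.
For instance, at w0:
  At w0: Dia Dia (q or s) requires Dia (q or s) at some successor in {w2}.
    Dia (q or s) holds at w2, so Dia Dia (q or s) is true at w0.
      At w2: Dia (q or s) requires q or s at some successor in {w0}.
        q or s holds at w0, so Dia (q or s) is true at w2.
Satisfying worlds: {w0, w2}

w0, w2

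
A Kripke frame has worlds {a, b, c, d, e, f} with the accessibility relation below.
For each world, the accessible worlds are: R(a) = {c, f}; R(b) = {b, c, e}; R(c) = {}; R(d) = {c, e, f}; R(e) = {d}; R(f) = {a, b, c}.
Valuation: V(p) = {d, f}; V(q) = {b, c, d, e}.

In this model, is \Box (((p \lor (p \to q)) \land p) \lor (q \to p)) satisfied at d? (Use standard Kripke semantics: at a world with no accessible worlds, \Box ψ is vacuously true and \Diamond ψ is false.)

No

Recall that \Box ψ holds at a world iff ψ holds at every accessible world, and \Diamond ψ holds iff ψ holds at some accessible world.
At d: \Box (((p \lor (p \to q)) \land p) \lor (q \to p)) requires ((p \lor (p \to q)) \land p) \lor (q \to p) at every successor {c, e, f}.
  ((p \lor (p \to q)) \land p) \lor (q \to p) fails at c, so \Box (((p \lor (p \to q)) \land p) \lor (q \to p)) is false at d.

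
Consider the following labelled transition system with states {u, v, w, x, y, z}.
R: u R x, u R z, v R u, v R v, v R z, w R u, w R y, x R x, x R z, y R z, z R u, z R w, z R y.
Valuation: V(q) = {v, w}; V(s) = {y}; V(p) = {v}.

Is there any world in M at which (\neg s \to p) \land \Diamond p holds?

Yes

Recall that \Diamond ψ holds at a world iff ψ holds at some accessible world.
Let φ = (\neg s \to p) \land \Diamond p. Evaluate φ at each world:
  u (successors {x, z}): φ is false.
  v (successors {u, v, z}): φ is true.
  w (successors {u, y}): φ is false.
  x (successors {x, z}): φ is false.
  y (successors {z}): φ is false.
  z (successors {u, w, y}): φ is false.
Detail at v (witness):
  At v: \neg s \to p is true, \Diamond p is true, so (\neg s \to p) \land \Diamond p is true.
    At v: \Diamond p requires p at some successor in {u, v, z}.
      p holds at v, so \Diamond p is true at v.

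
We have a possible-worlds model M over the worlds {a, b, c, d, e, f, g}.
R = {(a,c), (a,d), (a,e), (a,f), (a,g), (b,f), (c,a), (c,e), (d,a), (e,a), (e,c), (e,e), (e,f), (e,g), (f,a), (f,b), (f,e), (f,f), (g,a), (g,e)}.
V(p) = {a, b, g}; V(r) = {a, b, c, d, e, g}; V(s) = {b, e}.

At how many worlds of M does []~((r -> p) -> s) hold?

Let φ = []~((r -> p) -> s). Evaluate φ at each world:
  a (successors {c, d, e, f, g}): φ is false.
  b (successors {f}): φ is true.
  c (successors {a, e}): φ is false.
  d (successors {a}): φ is true.
  e (successors {a, c, e, f, g}): φ is false.
  f (successors {a, b, e, f}): φ is false.
  g (successors {a, e}): φ is false.
For instance, at f:
  At f: []~((r -> p) -> s) requires ~((r -> p) -> s) at every successor {a, b, e, f}.
    ~((r -> p) -> s) fails at b, so []~((r -> p) -> s) is false at f.
Satisfying worlds: {b, d}

2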